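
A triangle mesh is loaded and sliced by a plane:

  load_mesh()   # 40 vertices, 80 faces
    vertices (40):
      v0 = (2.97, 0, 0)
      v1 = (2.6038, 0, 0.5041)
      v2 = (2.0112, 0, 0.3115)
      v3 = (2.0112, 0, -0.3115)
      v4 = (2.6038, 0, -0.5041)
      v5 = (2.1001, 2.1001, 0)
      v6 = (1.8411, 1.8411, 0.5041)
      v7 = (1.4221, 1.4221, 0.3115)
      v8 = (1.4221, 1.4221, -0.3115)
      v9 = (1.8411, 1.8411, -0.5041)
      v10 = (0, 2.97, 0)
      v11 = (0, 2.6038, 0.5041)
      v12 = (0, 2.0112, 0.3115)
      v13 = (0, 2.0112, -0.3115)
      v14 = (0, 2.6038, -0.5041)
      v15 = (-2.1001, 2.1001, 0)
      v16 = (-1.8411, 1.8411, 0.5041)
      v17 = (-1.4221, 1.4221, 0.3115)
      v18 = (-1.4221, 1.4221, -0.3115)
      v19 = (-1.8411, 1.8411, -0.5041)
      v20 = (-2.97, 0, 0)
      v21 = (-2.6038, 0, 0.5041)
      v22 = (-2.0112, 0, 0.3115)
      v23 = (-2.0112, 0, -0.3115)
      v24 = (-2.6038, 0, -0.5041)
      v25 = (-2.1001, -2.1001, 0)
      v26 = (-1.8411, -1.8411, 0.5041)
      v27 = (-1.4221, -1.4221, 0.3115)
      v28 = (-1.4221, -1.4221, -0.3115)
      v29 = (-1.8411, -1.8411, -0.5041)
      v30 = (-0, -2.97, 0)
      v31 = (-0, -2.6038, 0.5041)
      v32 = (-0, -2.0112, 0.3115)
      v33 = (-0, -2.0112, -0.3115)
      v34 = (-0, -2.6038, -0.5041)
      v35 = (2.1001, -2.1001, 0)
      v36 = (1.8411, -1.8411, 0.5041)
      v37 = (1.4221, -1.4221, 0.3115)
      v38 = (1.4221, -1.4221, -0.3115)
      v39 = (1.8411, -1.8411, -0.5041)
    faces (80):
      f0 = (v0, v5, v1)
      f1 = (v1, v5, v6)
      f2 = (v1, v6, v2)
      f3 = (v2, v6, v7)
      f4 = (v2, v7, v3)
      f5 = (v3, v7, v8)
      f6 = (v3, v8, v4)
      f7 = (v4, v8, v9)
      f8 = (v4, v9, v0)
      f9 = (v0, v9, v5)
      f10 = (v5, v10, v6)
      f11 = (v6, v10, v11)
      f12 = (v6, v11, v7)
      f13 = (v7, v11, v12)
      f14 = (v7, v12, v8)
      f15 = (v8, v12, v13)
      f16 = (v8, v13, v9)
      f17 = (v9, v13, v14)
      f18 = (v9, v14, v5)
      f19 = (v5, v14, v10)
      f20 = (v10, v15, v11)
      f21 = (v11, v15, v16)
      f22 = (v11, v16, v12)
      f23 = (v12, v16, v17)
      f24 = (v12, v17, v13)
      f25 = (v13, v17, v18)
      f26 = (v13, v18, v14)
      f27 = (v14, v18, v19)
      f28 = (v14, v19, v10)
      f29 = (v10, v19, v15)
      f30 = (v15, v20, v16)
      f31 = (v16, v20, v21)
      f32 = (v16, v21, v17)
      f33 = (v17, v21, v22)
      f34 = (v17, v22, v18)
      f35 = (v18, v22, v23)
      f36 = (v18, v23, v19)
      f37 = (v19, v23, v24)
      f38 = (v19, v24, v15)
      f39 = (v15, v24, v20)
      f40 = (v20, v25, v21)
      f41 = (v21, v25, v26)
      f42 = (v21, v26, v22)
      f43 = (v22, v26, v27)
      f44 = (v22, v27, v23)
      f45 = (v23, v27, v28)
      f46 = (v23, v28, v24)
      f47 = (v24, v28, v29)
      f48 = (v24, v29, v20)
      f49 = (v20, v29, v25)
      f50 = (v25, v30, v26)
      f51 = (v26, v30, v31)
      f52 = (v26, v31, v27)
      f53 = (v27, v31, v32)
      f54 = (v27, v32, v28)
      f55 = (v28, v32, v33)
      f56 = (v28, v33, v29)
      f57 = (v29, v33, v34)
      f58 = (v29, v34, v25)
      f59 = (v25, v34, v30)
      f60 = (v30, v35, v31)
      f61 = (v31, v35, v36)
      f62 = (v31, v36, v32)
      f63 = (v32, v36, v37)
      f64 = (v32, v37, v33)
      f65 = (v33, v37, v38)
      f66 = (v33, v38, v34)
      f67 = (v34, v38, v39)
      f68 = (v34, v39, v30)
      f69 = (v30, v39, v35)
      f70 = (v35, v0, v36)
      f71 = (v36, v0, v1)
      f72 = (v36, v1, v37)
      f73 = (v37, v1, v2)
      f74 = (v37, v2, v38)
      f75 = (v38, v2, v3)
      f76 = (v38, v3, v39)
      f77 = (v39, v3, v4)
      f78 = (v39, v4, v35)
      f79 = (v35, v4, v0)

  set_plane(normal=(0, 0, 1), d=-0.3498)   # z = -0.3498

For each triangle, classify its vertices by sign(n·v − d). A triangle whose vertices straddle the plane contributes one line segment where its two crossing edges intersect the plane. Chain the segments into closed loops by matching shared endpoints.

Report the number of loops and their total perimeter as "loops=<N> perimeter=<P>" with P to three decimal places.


loops=2 perimeter=29.665

Straddling triangles (32 of 80):
  (v3,v8,v4) [++-] → (1.65709, 1.1393, -0.3498)–(2.12904, 0, -0.3498)  len=1.2332
  (v4,v8,v9) [-+-] → (1.65709, 1.1393, -0.3498)–(1.50542, 1.50542, -0.3498)  len=0.3963
  (v4,v9,v0) [--+] → (2.18665, 1.27756, -0.3498)–(2.71589, 0, -0.3498)  len=1.3828
  (v0,v9,v5) [+-+] → (2.18665, 1.27756, -0.3498)–(1.92038, 1.92038, -0.3498)  len=0.6958
  (v8,v13,v9) [++-] → (0.366117, 1.97737, -0.3498)–(1.50542, 1.50542, -0.3498)  len=1.2332
  (v9,v13,v14) [-+-] → (0.366117, 1.97737, -0.3498)–(0, 2.12904, -0.3498)  len=0.3963
  (v9,v14,v5) [--+] → (0.64282, 2.44962, -0.3498)–(1.92038, 1.92038, -0.3498)  len=1.3828
  (v5,v14,v10) [+-+] → (0.64282, 2.44962, -0.3498)–(0, 2.71589, -0.3498)  len=0.6958
  (v13,v18,v14) [++-] → (-1.1393, 1.65709, -0.3498)–(0, 2.12904, -0.3498)  len=1.2332
  (v14,v18,v19) [-+-] → (-1.1393, 1.65709, -0.3498)–(-1.50542, 1.50542, -0.3498)  len=0.3963
  (v14,v19,v10) [--+] → (-1.27756, 2.18665, -0.3498)–(0, 2.71589, -0.3498)  len=1.3828
  (v10,v19,v15) [+-+] → (-1.27756, 2.18665, -0.3498)–(-1.92038, 1.92038, -0.3498)  len=0.6958
  (v18,v23,v19) [++-] → (-1.97737, 0.366117, -0.3498)–(-1.50542, 1.50542, -0.3498)  len=1.2332
  (v19,v23,v24) [-+-] → (-1.97737, 0.366117, -0.3498)–(-2.12904, 0, -0.3498)  len=0.3963
  (v19,v24,v15) [--+] → (-2.44962, 0.64282, -0.3498)–(-1.92038, 1.92038, -0.3498)  len=1.3828
  (v15,v24,v20) [+-+] → (-2.44962, 0.64282, -0.3498)–(-2.71589, 0, -0.3498)  len=0.6958
  (v23,v28,v24) [++-] → (-1.65709, -1.1393, -0.3498)–(-2.12904, 0, -0.3498)  len=1.2332
  (v24,v28,v29) [-+-] → (-1.65709, -1.1393, -0.3498)–(-1.50542, -1.50542, -0.3498)  len=0.3963
  (v24,v29,v20) [--+] → (-2.18665, -1.27756, -0.3498)–(-2.71589, 0, -0.3498)  len=1.3828
  (v20,v29,v25) [+-+] → (-2.18665, -1.27756, -0.3498)–(-1.92038, -1.92038, -0.3498)  len=0.6958
  (v28,v33,v29) [++-] → (-0.366117, -1.97737, -0.3498)–(-1.50542, -1.50542, -0.3498)  len=1.2332
  (v29,v33,v34) [-+-] → (-0.366117, -1.97737, -0.3498)–(0, -2.12904, -0.3498)  len=0.3963
  (v29,v34,v25) [--+] → (-0.64282, -2.44962, -0.3498)–(-1.92038, -1.92038, -0.3498)  len=1.3828
  (v25,v34,v30) [+-+] → (-0.64282, -2.44962, -0.3498)–(0, -2.71589, -0.3498)  len=0.6958
  (v33,v38,v34) [++-] → (1.1393, -1.65709, -0.3498)–(0, -2.12904, -0.3498)  len=1.2332
  (v34,v38,v39) [-+-] → (1.1393, -1.65709, -0.3498)–(1.50542, -1.50542, -0.3498)  len=0.3963
  (v34,v39,v30) [--+] → (1.27756, -2.18665, -0.3498)–(0, -2.71589, -0.3498)  len=1.3828
  (v30,v39,v35) [+-+] → (1.27756, -2.18665, -0.3498)–(1.92038, -1.92038, -0.3498)  len=0.6958
  (v38,v3,v39) [++-] → (1.97737, -0.366117, -0.3498)–(1.50542, -1.50542, -0.3498)  len=1.2332
  (v39,v3,v4) [-+-] → (1.97737, -0.366117, -0.3498)–(2.12904, 0, -0.3498)  len=0.3963
  (v39,v4,v35) [--+] → (2.44962, -0.64282, -0.3498)–(1.92038, -1.92038, -0.3498)  len=1.3828
  (v35,v4,v0) [+-+] → (2.44962, -0.64282, -0.3498)–(2.71589, 0, -0.3498)  len=0.6958

Chained into 2 loop(s):
  loop 1: 16 segments, perimeter = 13.0358
  loop 2: 16 segments, perimeter = 16.6290
Total perimeter = 29.665


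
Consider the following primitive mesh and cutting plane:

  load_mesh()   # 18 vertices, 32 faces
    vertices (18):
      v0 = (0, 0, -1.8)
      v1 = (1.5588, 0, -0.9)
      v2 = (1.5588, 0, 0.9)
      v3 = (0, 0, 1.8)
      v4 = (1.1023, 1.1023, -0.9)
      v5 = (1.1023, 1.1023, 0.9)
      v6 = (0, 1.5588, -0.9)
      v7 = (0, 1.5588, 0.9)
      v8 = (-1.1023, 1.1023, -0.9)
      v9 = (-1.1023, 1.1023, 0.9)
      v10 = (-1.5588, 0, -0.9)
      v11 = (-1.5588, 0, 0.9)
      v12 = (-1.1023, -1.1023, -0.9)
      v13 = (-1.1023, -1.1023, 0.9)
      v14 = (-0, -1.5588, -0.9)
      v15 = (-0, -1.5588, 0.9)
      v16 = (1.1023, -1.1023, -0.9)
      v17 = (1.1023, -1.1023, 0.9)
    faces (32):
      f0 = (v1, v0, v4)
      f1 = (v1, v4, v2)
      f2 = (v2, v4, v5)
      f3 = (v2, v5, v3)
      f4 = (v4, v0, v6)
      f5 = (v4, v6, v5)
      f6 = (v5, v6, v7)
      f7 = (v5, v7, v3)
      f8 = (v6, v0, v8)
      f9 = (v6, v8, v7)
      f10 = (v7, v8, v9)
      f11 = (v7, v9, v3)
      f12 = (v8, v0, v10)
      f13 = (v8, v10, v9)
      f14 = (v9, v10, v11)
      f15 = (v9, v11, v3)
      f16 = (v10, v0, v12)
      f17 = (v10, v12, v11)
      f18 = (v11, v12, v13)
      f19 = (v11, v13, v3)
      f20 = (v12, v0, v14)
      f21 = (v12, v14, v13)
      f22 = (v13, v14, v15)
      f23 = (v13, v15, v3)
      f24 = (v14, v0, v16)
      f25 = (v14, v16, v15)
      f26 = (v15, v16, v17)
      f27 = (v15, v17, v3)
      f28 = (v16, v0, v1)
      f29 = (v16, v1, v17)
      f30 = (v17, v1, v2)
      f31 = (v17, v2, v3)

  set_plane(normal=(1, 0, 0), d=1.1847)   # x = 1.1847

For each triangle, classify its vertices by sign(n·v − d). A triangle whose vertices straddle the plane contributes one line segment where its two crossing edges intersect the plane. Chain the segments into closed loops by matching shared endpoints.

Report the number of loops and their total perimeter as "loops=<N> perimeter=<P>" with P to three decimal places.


Straddling triangles (8 of 32):
  (v1,v0,v4) [+--] → (1.1847, 0, -1.11599)–(1.1847, 0.903331, -0.9)  len=0.9288
  (v1,v4,v2) [+-+] → (1.1847, 0.903331, -0.9)–(1.1847, 0.903331, -0.575093)  len=0.3249
  (v2,v4,v5) [+--] → (1.1847, 0.903331, -0.575093)–(1.1847, 0.903331, 0.9)  len=1.4751
  (v2,v5,v3) [+--] → (1.1847, 0.903331, 0.9)–(1.1847, 0, 1.11599)  len=0.9288
  (v16,v0,v1) [--+] → (1.1847, 0, -1.11599)–(1.1847, -0.903331, -0.9)  len=0.9288
  (v16,v1,v17) [-+-] → (1.1847, -0.903331, -0.9)–(1.1847, -0.903331, 0.575093)  len=1.4751
  (v17,v1,v2) [-++] → (1.1847, -0.903331, 0.575093)–(1.1847, -0.903331, 0.9)  len=0.3249
  (v17,v2,v3) [-+-] → (1.1847, -0.903331, 0.9)–(1.1847, 0, 1.11599)  len=0.9288

Chained into 1 loop(s):
  loop 1: 8 segments, perimeter = 7.3152
Total perimeter = 7.315

loops=1 perimeter=7.315


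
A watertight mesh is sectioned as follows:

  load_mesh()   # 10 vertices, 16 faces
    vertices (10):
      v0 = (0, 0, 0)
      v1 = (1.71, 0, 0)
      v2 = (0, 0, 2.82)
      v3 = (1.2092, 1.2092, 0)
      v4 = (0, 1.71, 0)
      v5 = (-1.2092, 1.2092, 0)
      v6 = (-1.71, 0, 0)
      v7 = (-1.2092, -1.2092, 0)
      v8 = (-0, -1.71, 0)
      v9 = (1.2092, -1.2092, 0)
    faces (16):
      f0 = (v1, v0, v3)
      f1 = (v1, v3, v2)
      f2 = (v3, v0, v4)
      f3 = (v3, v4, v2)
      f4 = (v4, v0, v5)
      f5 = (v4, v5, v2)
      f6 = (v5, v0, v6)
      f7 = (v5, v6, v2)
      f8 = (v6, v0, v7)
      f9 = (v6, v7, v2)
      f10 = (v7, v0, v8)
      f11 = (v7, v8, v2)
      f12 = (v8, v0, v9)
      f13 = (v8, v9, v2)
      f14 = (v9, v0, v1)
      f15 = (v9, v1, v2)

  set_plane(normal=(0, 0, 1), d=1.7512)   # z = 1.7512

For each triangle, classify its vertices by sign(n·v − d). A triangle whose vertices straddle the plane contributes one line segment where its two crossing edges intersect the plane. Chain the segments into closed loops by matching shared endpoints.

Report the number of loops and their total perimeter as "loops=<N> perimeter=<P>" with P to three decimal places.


Straddling triangles (8 of 16):
  (v1,v3,v2) [--+] → (0.458295, 0.458295, 1.7512)–(0.648102, 0, 1.7512)  len=0.4960
  (v3,v4,v2) [--+] → (0, 0.648102, 1.7512)–(0.458295, 0.458295, 1.7512)  len=0.4960
  (v4,v5,v2) [--+] → (-0.458295, 0.458295, 1.7512)–(0, 0.648102, 1.7512)  len=0.4960
  (v5,v6,v2) [--+] → (-0.648102, 0, 1.7512)–(-0.458295, 0.458295, 1.7512)  len=0.4960
  (v6,v7,v2) [--+] → (-0.458295, -0.458295, 1.7512)–(-0.648102, 0, 1.7512)  len=0.4960
  (v7,v8,v2) [--+] → (0, -0.648102, 1.7512)–(-0.458295, -0.458295, 1.7512)  len=0.4960
  (v8,v9,v2) [--+] → (0.458295, -0.458295, 1.7512)–(0, -0.648102, 1.7512)  len=0.4960
  (v9,v1,v2) [--+] → (0.648102, 0, 1.7512)–(0.458295, -0.458295, 1.7512)  len=0.4960

Chained into 1 loop(s):
  loop 1: 8 segments, perimeter = 3.9684
Total perimeter = 3.968

loops=1 perimeter=3.968


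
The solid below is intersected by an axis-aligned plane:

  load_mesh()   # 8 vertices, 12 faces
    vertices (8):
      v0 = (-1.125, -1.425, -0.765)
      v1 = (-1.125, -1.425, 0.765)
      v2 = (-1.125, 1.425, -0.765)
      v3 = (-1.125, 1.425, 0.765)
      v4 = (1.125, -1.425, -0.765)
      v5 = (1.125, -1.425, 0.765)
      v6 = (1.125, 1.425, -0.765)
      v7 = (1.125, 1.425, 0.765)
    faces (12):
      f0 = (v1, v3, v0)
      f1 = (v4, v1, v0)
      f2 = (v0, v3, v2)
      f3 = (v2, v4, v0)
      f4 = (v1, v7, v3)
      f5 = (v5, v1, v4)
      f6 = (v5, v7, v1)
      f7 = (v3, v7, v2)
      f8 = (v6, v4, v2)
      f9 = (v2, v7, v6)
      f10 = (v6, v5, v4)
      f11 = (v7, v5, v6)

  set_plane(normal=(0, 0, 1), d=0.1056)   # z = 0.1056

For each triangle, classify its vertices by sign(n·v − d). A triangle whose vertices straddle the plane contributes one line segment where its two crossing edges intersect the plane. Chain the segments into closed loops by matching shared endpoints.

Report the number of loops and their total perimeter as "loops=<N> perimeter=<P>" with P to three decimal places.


loops=1 perimeter=10.200

Straddling triangles (8 of 12):
  (v1,v3,v0) [++-] → (-1.125, 0.196706, 0.1056)–(-1.125, -1.425, 0.1056)  len=1.6217
  (v4,v1,v0) [-+-] → (-0.155294, -1.425, 0.1056)–(-1.125, -1.425, 0.1056)  len=0.9697
  (v0,v3,v2) [-+-] → (-1.125, 0.196706, 0.1056)–(-1.125, 1.425, 0.1056)  len=1.2283
  (v5,v1,v4) [++-] → (-0.155294, -1.425, 0.1056)–(1.125, -1.425, 0.1056)  len=1.2803
  (v3,v7,v2) [++-] → (0.155294, 1.425, 0.1056)–(-1.125, 1.425, 0.1056)  len=1.2803
  (v2,v7,v6) [-+-] → (0.155294, 1.425, 0.1056)–(1.125, 1.425, 0.1056)  len=0.9697
  (v6,v5,v4) [-+-] → (1.125, -0.196706, 0.1056)–(1.125, -1.425, 0.1056)  len=1.2283
  (v7,v5,v6) [++-] → (1.125, -0.196706, 0.1056)–(1.125, 1.425, 0.1056)  len=1.6217

Chained into 1 loop(s):
  loop 1: 8 segments, perimeter = 10.2000
Total perimeter = 10.200


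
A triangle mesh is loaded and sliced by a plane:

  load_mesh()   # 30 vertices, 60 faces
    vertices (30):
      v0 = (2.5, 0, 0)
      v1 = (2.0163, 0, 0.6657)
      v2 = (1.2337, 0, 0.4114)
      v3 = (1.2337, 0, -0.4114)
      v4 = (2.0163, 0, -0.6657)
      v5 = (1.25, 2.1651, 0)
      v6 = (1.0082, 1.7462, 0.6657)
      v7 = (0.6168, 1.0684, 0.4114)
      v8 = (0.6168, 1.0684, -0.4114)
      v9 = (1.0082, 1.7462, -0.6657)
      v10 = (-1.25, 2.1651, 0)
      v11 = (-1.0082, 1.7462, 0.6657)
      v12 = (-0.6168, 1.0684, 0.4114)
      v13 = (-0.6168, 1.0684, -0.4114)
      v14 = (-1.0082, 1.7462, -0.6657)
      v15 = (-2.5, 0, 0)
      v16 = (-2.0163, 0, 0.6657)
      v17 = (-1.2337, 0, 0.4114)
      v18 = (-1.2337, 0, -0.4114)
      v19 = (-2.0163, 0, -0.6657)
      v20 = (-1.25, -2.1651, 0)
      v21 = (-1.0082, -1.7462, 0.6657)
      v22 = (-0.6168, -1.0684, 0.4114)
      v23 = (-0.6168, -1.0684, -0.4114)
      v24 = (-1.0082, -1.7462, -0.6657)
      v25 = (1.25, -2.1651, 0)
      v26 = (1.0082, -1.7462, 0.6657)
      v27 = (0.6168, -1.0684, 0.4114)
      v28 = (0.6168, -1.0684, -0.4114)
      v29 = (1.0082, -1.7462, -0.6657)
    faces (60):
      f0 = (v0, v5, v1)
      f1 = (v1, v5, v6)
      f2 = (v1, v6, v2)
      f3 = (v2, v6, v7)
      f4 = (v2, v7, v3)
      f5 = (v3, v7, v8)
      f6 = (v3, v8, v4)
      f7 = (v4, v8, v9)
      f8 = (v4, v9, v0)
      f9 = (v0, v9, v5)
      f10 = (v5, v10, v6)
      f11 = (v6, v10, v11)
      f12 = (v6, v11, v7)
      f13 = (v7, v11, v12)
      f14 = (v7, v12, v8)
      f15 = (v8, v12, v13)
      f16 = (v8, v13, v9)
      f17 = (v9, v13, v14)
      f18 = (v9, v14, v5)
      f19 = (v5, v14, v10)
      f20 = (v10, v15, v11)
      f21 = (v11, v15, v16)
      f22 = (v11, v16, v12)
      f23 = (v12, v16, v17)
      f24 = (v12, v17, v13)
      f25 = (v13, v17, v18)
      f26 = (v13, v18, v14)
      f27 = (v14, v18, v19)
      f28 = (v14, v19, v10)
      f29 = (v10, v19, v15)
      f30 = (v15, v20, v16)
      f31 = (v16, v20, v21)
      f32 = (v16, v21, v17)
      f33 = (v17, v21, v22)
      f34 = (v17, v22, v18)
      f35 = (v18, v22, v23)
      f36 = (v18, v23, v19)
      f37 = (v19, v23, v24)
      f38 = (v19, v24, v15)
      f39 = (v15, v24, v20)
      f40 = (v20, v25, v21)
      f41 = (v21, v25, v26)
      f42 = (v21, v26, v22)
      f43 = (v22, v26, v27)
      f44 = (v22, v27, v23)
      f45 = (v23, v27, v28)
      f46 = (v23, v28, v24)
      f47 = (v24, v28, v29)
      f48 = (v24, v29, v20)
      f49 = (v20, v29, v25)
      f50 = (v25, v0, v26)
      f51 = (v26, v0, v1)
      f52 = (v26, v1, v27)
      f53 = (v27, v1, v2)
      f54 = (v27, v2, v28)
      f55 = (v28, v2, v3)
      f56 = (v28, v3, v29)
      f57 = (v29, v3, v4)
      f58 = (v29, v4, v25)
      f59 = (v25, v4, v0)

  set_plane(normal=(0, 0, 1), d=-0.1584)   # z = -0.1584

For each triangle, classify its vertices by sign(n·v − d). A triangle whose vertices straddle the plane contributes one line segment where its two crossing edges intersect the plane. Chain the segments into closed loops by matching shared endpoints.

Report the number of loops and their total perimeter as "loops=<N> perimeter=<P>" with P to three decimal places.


loops=2 perimeter=21.712

Straddling triangles (24 of 60):
  (v2,v7,v3) [++-] → (1.04401, 0.328519, -0.1584)–(1.2337, 0, -0.1584)  len=0.3793
  (v3,v7,v8) [-+-] → (1.04401, 0.328519, -0.1584)–(0.6168, 1.0684, -0.1584)  len=0.8544
  (v4,v9,v0) [--+] → (2.14503, 0.4155, -0.1584)–(2.38491, 0, -0.1584)  len=0.4798
  (v0,v9,v5) [+-+] → (2.14503, 0.4155, -0.1584)–(1.19246, 2.06542, -0.1584)  len=1.9052
  (v7,v12,v8) [++-] → (0.237484, 1.0684, -0.1584)–(0.6168, 1.0684, -0.1584)  len=0.3793
  (v8,v12,v13) [-+-] → (0.237484, 1.0684, -0.1584)–(-0.6168, 1.0684, -0.1584)  len=0.8543
  (v9,v14,v5) [--+] → (0.712673, 2.06542, -0.1584)–(1.19246, 2.06542, -0.1584)  len=0.4798
  (v5,v14,v10) [+-+] → (0.712673, 2.06542, -0.1584)–(-1.19246, 2.06542, -0.1584)  len=1.9051
  (v12,v17,v13) [++-] → (-0.806489, 0.739881, -0.1584)–(-0.6168, 1.0684, -0.1584)  len=0.3793
  (v13,v17,v18) [-+-] → (-0.806489, 0.739881, -0.1584)–(-1.2337, 0, -0.1584)  len=0.8544
  (v14,v19,v10) [--+] → (-1.43234, 1.64993, -0.1584)–(-1.19246, 2.06542, -0.1584)  len=0.4798
  (v10,v19,v15) [+-+] → (-1.43234, 1.64993, -0.1584)–(-2.38491, 0, -0.1584)  len=1.9052
  (v17,v22,v18) [++-] → (-1.04401, -0.328519, -0.1584)–(-1.2337, 0, -0.1584)  len=0.3793
  (v18,v22,v23) [-+-] → (-1.04401, -0.328519, -0.1584)–(-0.6168, -1.0684, -0.1584)  len=0.8544
  (v19,v24,v15) [--+] → (-2.14503, -0.4155, -0.1584)–(-2.38491, 0, -0.1584)  len=0.4798
  (v15,v24,v20) [+-+] → (-2.14503, -0.4155, -0.1584)–(-1.19246, -2.06542, -0.1584)  len=1.9052
  (v22,v27,v23) [++-] → (-0.237484, -1.0684, -0.1584)–(-0.6168, -1.0684, -0.1584)  len=0.3793
  (v23,v27,v28) [-+-] → (-0.237484, -1.0684, -0.1584)–(0.6168, -1.0684, -0.1584)  len=0.8543
  (v24,v29,v20) [--+] → (-0.712673, -2.06542, -0.1584)–(-1.19246, -2.06542, -0.1584)  len=0.4798
  (v20,v29,v25) [+-+] → (-0.712673, -2.06542, -0.1584)–(1.19246, -2.06542, -0.1584)  len=1.9051
  (v27,v2,v28) [++-] → (0.806489, -0.739881, -0.1584)–(0.6168, -1.0684, -0.1584)  len=0.3793
  (v28,v2,v3) [-+-] → (0.806489, -0.739881, -0.1584)–(1.2337, 0, -0.1584)  len=0.8544
  (v29,v4,v25) [--+] → (1.43234, -1.64993, -0.1584)–(1.19246, -2.06542, -0.1584)  len=0.4798
  (v25,v4,v0) [+-+] → (1.43234, -1.64993, -0.1584)–(2.38491, 0, -0.1584)  len=1.9052

Chained into 2 loop(s):
  loop 1: 12 segments, perimeter = 7.4020
  loop 2: 12 segments, perimeter = 14.3096
Total perimeter = 21.712


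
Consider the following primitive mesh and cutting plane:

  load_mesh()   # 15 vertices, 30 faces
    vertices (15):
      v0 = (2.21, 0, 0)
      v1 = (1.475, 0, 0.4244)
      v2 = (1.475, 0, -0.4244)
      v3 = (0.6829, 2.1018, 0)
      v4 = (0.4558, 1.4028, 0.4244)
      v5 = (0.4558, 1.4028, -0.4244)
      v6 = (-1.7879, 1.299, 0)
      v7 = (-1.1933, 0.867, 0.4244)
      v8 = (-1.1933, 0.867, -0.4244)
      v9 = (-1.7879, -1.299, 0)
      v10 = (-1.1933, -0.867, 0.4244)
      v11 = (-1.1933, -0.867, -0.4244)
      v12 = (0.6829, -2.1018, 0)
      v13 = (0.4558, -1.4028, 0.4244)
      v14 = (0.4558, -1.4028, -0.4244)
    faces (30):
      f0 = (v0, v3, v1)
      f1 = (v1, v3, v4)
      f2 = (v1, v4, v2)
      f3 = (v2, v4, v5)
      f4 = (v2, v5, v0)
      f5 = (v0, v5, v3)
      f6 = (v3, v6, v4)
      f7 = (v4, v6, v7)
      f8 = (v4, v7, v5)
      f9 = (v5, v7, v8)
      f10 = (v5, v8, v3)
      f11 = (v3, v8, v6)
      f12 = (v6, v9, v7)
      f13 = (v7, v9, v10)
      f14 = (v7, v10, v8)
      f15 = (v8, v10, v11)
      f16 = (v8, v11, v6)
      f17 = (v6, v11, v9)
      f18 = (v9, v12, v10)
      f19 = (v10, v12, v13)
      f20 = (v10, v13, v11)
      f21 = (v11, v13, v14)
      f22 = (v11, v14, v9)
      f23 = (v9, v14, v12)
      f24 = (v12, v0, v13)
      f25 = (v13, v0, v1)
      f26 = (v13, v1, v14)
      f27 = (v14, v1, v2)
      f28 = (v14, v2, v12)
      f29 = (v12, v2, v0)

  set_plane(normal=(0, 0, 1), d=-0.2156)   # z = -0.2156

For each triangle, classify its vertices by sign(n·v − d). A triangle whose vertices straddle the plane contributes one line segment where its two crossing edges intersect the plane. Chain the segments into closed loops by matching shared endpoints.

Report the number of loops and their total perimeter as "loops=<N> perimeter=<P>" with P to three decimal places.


loops=2 perimeter=19.465

Straddling triangles (20 of 30):
  (v1,v4,v2) [++-] → (1.22428, 0.345081, -0.2156)–(1.475, 0, -0.2156)  len=0.4265
  (v2,v4,v5) [-+-] → (1.22428, 0.345081, -0.2156)–(0.4558, 1.4028, -0.2156)  len=1.3074
  (v2,v5,v0) [--+] → (1.31885, 0.712638, -0.2156)–(1.83661, 0, -0.2156)  len=0.8809
  (v0,v5,v3) [+-+] → (1.31885, 0.712638, -0.2156)–(0.567531, 1.7467, -0.2156)  len=1.2782
  (v4,v7,v5) [++-] → (0.0501307, 1.271, -0.2156)–(0.4558, 1.4028, -0.2156)  len=0.4265
  (v5,v7,v8) [-+-] → (0.0501307, 1.271, -0.2156)–(-1.1933, 0.867, -0.2156)  len=1.3074
  (v5,v8,v3) [--+] → (-0.270231, 1.47451, -0.2156)–(0.567531, 1.7467, -0.2156)  len=0.8809
  (v3,v8,v6) [+-+] → (-0.270231, 1.47451, -0.2156)–(-1.48584, 1.07954, -0.2156)  len=1.2782
  (v7,v10,v8) [++-] → (-1.1933, 0.440446, -0.2156)–(-1.1933, 0.867, -0.2156)  len=0.4266
  (v8,v10,v11) [-+-] → (-1.1933, 0.440446, -0.2156)–(-1.1933, -0.867, -0.2156)  len=1.3074
  (v8,v11,v6) [--+] → (-1.48584, 0.198648, -0.2156)–(-1.48584, 1.07954, -0.2156)  len=0.8809
  (v6,v11,v9) [+-+] → (-1.48584, 0.198648, -0.2156)–(-1.48584, -1.07954, -0.2156)  len=1.2782
  (v10,v13,v11) [++-] → (-0.787631, -0.998804, -0.2156)–(-1.1933, -0.867, -0.2156)  len=0.4265
  (v11,v13,v14) [-+-] → (-0.787631, -0.998804, -0.2156)–(0.4558, -1.4028, -0.2156)  len=1.3074
  (v11,v14,v9) [--+] → (-0.648075, -1.35173, -0.2156)–(-1.48584, -1.07954, -0.2156)  len=0.8809
  (v9,v14,v12) [+-+] → (-0.648075, -1.35173, -0.2156)–(0.567531, -1.7467, -0.2156)  len=1.2782
  (v13,v1,v14) [++-] → (0.706517, -1.05772, -0.2156)–(0.4558, -1.4028, -0.2156)  len=0.4265
  (v14,v1,v2) [-+-] → (0.706517, -1.05772, -0.2156)–(1.475, 0, -0.2156)  len=1.3074
  (v14,v2,v12) [--+] → (1.0853, -1.03406, -0.2156)–(0.567531, -1.7467, -0.2156)  len=0.8809
  (v12,v2,v0) [+-+] → (1.0853, -1.03406, -0.2156)–(1.83661, 0, -0.2156)  len=1.2782

Chained into 2 loop(s):
  loop 1: 10 segments, perimeter = 8.6698
  loop 2: 10 segments, perimeter = 10.7953
Total perimeter = 19.465


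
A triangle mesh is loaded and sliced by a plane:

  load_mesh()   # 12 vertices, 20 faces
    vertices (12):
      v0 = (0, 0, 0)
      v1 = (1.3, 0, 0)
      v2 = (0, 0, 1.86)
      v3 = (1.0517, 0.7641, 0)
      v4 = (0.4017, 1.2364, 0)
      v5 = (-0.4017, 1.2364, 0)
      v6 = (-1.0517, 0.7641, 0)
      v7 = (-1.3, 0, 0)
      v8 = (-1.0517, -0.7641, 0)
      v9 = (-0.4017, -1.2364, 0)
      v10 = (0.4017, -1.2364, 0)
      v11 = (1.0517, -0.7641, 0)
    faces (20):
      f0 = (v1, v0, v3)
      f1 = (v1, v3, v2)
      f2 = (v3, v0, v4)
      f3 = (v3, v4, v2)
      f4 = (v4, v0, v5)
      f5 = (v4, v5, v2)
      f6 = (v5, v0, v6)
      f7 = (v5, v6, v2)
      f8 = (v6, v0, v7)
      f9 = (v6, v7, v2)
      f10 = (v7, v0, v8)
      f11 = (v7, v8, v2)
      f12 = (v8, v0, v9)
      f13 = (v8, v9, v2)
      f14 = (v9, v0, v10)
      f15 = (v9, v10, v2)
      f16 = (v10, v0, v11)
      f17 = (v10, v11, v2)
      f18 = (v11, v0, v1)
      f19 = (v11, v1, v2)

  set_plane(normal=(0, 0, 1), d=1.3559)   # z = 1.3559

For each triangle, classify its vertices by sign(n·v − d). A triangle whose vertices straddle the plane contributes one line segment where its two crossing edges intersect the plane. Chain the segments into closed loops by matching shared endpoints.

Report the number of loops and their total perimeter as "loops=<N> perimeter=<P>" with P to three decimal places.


loops=1 perimeter=2.177

Straddling triangles (10 of 20):
  (v1,v3,v2) [--+] → (0.285033, 0.207088, 1.3559)–(0.352328, 0, 1.3559)  len=0.2177
  (v3,v4,v2) [--+] → (0.108869, 0.335091, 1.3559)–(0.285033, 0.207088, 1.3559)  len=0.2178
  (v4,v5,v2) [--+] → (-0.108869, 0.335091, 1.3559)–(0.108869, 0.335091, 1.3559)  len=0.2177
  (v5,v6,v2) [--+] → (-0.285033, 0.207088, 1.3559)–(-0.108869, 0.335091, 1.3559)  len=0.2178
  (v6,v7,v2) [--+] → (-0.352328, 0, 1.3559)–(-0.285033, 0.207088, 1.3559)  len=0.2177
  (v7,v8,v2) [--+] → (-0.285033, -0.207088, 1.3559)–(-0.352328, 0, 1.3559)  len=0.2177
  (v8,v9,v2) [--+] → (-0.108869, -0.335091, 1.3559)–(-0.285033, -0.207088, 1.3559)  len=0.2178
  (v9,v10,v2) [--+] → (0.108869, -0.335091, 1.3559)–(-0.108869, -0.335091, 1.3559)  len=0.2177
  (v10,v11,v2) [--+] → (0.285033, -0.207088, 1.3559)–(0.108869, -0.335091, 1.3559)  len=0.2178
  (v11,v1,v2) [--+] → (0.352328, 0, 1.3559)–(0.285033, -0.207088, 1.3559)  len=0.2177

Chained into 1 loop(s):
  loop 1: 10 segments, perimeter = 2.1775
Total perimeter = 2.177


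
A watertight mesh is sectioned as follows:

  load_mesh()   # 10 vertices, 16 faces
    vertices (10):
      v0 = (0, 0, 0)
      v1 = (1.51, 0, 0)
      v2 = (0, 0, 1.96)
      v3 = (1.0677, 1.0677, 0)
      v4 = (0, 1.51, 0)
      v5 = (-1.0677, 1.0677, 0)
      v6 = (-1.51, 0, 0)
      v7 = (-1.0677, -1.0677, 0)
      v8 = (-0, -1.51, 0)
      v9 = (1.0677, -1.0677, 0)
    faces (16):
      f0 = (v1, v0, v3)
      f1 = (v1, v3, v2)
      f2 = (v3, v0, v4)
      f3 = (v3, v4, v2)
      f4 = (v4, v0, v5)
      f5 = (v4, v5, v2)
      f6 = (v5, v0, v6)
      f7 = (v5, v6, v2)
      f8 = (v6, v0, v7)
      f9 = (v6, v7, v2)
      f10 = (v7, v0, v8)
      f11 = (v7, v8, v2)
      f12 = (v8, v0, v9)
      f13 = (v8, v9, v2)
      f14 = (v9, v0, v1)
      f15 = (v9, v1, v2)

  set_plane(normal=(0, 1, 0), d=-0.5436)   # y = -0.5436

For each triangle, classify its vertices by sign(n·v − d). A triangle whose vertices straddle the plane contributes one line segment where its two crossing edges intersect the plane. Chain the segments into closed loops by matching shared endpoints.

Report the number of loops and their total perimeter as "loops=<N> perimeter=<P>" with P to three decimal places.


Straddling triangles (8 of 16):
  (v6,v0,v7) [++-] → (-0.5436, -0.5436, 0)–(-1.28481, -0.5436, 0)  len=0.7412
  (v6,v7,v2) [+-+] → (-1.28481, -0.5436, 0)–(-0.5436, -0.5436, 0.962102)  len=1.2145
  (v7,v0,v8) [-+-] → (-0.5436, -0.5436, 0)–(0, -0.5436, 0)  len=0.5436
  (v7,v8,v2) [--+] → (0, -0.5436, 1.2544)–(-0.5436, -0.5436, 0.962102)  len=0.6172
  (v8,v0,v9) [-+-] → (0, -0.5436, 0)–(0.5436, -0.5436, 0)  len=0.5436
  (v8,v9,v2) [--+] → (0.5436, -0.5436, 0.962102)–(0, -0.5436, 1.2544)  len=0.6172
  (v9,v0,v1) [-++] → (0.5436, -0.5436, 0)–(1.28481, -0.5436, 0)  len=0.7412
  (v9,v1,v2) [-++] → (1.28481, -0.5436, 0)–(0.5436, -0.5436, 0.962102)  len=1.2145

Chained into 1 loop(s):
  loop 1: 8 segments, perimeter = 6.2330
Total perimeter = 6.233

loops=1 perimeter=6.233


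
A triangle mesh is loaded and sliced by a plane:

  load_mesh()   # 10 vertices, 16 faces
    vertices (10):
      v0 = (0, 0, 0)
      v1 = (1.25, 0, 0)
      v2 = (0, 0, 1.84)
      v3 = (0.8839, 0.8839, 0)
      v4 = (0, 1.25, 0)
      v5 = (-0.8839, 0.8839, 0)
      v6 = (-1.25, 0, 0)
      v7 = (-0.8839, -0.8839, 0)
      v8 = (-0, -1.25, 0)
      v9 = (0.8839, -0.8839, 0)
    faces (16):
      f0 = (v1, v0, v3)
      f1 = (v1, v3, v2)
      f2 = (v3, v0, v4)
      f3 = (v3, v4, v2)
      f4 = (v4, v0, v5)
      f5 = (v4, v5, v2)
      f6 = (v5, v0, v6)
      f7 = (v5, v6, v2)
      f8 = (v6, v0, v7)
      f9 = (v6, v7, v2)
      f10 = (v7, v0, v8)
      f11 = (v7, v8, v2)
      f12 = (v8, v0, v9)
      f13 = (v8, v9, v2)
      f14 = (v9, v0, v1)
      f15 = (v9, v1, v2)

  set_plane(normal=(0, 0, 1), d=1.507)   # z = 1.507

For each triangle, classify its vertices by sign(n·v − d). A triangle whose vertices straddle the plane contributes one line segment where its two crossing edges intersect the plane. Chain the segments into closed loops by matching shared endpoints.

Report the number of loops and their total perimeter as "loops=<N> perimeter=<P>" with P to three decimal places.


Straddling triangles (8 of 16):
  (v1,v3,v2) [--+] → (0.159967, 0.159967, 1.507)–(0.226223, 0, 1.507)  len=0.1731
  (v3,v4,v2) [--+] → (0, 0.226223, 1.507)–(0.159967, 0.159967, 1.507)  len=0.1731
  (v4,v5,v2) [--+] → (-0.159967, 0.159967, 1.507)–(0, 0.226223, 1.507)  len=0.1731
  (v5,v6,v2) [--+] → (-0.226223, 0, 1.507)–(-0.159967, 0.159967, 1.507)  len=0.1731
  (v6,v7,v2) [--+] → (-0.159967, -0.159967, 1.507)–(-0.226223, 0, 1.507)  len=0.1731
  (v7,v8,v2) [--+] → (0, -0.226223, 1.507)–(-0.159967, -0.159967, 1.507)  len=0.1731
  (v8,v9,v2) [--+] → (0.159967, -0.159967, 1.507)–(0, -0.226223, 1.507)  len=0.1731
  (v9,v1,v2) [--+] → (0.226223, 0, 1.507)–(0.159967, -0.159967, 1.507)  len=0.1731

Chained into 1 loop(s):
  loop 1: 8 segments, perimeter = 1.3852
Total perimeter = 1.385

loops=1 perimeter=1.385


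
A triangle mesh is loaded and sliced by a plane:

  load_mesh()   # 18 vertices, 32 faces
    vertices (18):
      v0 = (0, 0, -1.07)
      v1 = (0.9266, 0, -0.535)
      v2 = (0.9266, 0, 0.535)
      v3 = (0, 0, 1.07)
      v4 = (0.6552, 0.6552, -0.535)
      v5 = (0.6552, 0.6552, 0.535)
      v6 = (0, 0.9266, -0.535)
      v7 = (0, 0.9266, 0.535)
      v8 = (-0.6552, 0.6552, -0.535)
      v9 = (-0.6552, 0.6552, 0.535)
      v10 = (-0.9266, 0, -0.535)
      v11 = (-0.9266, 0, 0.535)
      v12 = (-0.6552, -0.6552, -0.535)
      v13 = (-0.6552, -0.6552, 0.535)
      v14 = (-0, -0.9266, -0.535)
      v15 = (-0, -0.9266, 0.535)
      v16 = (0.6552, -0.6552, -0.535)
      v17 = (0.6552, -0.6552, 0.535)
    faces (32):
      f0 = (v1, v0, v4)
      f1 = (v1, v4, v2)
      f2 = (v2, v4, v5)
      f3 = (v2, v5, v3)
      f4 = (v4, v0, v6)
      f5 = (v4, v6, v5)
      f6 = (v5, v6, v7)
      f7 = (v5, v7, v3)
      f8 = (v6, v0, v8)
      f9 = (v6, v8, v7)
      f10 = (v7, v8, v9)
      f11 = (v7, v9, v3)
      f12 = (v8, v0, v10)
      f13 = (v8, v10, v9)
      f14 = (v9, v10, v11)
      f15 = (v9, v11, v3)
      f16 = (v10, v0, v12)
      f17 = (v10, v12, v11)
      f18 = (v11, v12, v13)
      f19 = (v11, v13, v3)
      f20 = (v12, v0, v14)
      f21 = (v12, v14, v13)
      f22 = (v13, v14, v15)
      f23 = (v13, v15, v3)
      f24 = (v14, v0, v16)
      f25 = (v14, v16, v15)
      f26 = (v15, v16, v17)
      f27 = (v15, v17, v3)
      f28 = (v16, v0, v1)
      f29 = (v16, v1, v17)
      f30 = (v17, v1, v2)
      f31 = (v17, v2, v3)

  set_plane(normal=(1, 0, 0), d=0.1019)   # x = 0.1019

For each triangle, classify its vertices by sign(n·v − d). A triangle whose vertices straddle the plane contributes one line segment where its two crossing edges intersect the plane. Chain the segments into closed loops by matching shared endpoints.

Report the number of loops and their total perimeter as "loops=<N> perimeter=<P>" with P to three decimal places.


Straddling triangles (12 of 32):
  (v1,v0,v4) [+-+] → (0.1019, 0, -1.01117)–(0.1019, 0.1019, -0.986794)  len=0.1048
  (v2,v5,v3) [++-] → (0.1019, 0.1019, 0.986794)–(0.1019, 0, 1.01117)  len=0.1048
  (v4,v0,v6) [+--] → (0.1019, 0.1019, -0.986794)–(0.1019, 0.884391, -0.535)  len=0.9036
  (v4,v6,v5) [+-+] → (0.1019, 0.884391, -0.535)–(0.1019, 0.884391, -0.368588)  len=0.1664
  (v5,v6,v7) [+--] → (0.1019, 0.884391, -0.368588)–(0.1019, 0.884391, 0.535)  len=0.9036
  (v5,v7,v3) [+--] → (0.1019, 0.884391, 0.535)–(0.1019, 0.1019, 0.986794)  len=0.9036
  (v14,v0,v16) [--+] → (0.1019, -0.1019, -0.986794)–(0.1019, -0.884391, -0.535)  len=0.9036
  (v14,v16,v15) [-+-] → (0.1019, -0.884391, -0.535)–(0.1019, -0.884391, 0.368588)  len=0.9036
  (v15,v16,v17) [-++] → (0.1019, -0.884391, 0.368588)–(0.1019, -0.884391, 0.535)  len=0.1664
  (v15,v17,v3) [-+-] → (0.1019, -0.884391, 0.535)–(0.1019, -0.1019, 0.986794)  len=0.9036
  (v16,v0,v1) [+-+] → (0.1019, -0.1019, -0.986794)–(0.1019, 0, -1.01117)  len=0.1048
  (v17,v2,v3) [++-] → (0.1019, 0, 1.01117)–(0.1019, -0.1019, 0.986794)  len=0.1048

Chained into 1 loop(s):
  loop 1: 12 segments, perimeter = 6.1733
Total perimeter = 6.173

loops=1 perimeter=6.173


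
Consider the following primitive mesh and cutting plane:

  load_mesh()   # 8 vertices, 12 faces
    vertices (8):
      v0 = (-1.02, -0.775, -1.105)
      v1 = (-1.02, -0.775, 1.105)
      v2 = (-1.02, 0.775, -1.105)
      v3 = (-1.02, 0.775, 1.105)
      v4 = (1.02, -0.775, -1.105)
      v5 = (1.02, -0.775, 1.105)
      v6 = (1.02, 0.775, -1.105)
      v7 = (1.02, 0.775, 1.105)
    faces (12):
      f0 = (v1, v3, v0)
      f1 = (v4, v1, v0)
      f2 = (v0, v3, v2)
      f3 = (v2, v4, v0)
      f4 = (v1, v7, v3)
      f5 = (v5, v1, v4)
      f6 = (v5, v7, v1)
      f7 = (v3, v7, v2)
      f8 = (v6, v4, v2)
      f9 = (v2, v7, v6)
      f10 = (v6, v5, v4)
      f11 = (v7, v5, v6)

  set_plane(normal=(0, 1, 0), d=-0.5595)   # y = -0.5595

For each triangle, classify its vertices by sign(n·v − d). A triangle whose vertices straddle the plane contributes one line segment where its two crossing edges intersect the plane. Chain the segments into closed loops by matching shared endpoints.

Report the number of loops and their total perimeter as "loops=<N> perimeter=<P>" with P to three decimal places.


Straddling triangles (8 of 12):
  (v1,v3,v0) [-+-] → (-1.02, -0.5595, 1.105)–(-1.02, -0.5595, -0.797739)  len=1.9027
  (v0,v3,v2) [-++] → (-1.02, -0.5595, -0.797739)–(-1.02, -0.5595, -1.105)  len=0.3073
  (v2,v4,v0) [+--] → (0.736374, -0.5595, -1.105)–(-1.02, -0.5595, -1.105)  len=1.7564
  (v1,v7,v3) [-++] → (-0.736374, -0.5595, 1.105)–(-1.02, -0.5595, 1.105)  len=0.2836
  (v5,v7,v1) [-+-] → (1.02, -0.5595, 1.105)–(-0.736374, -0.5595, 1.105)  len=1.7564
  (v6,v4,v2) [+-+] → (1.02, -0.5595, -1.105)–(0.736374, -0.5595, -1.105)  len=0.2836
  (v6,v5,v4) [+--] → (1.02, -0.5595, 0.797739)–(1.02, -0.5595, -1.105)  len=1.9027
  (v7,v5,v6) [+-+] → (1.02, -0.5595, 1.105)–(1.02, -0.5595, 0.797739)  len=0.3073

Chained into 1 loop(s):
  loop 1: 8 segments, perimeter = 8.5000
Total perimeter = 8.500

loops=1 perimeter=8.500


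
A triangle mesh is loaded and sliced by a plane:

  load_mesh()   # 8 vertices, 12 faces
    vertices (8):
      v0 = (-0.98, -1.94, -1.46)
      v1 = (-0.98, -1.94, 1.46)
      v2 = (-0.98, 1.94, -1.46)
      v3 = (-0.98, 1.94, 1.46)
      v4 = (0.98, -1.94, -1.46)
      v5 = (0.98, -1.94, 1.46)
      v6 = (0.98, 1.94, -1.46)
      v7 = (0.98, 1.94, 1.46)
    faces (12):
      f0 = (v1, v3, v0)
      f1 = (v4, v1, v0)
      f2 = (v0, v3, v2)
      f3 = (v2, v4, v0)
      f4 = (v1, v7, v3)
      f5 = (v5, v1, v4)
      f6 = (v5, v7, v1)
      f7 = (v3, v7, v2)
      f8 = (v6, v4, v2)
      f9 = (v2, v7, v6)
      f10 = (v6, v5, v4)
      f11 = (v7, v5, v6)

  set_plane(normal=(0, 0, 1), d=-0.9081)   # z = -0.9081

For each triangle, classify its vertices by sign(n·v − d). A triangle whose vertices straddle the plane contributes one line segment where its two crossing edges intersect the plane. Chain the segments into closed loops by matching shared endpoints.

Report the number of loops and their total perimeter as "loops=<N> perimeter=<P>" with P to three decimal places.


loops=1 perimeter=11.680

Straddling triangles (8 of 12):
  (v1,v3,v0) [++-] → (-0.98, -1.20665, -0.9081)–(-0.98, -1.94, -0.9081)  len=0.7333
  (v4,v1,v0) [-+-] → (0.609547, -1.94, -0.9081)–(-0.98, -1.94, -0.9081)  len=1.5895
  (v0,v3,v2) [-+-] → (-0.98, -1.20665, -0.9081)–(-0.98, 1.94, -0.9081)  len=3.1467
  (v5,v1,v4) [++-] → (0.609547, -1.94, -0.9081)–(0.98, -1.94, -0.9081)  len=0.3705
  (v3,v7,v2) [++-] → (-0.609547, 1.94, -0.9081)–(-0.98, 1.94, -0.9081)  len=0.3705
  (v2,v7,v6) [-+-] → (-0.609547, 1.94, -0.9081)–(0.98, 1.94, -0.9081)  len=1.5895
  (v6,v5,v4) [-+-] → (0.98, 1.20665, -0.9081)–(0.98, -1.94, -0.9081)  len=3.1467
  (v7,v5,v6) [++-] → (0.98, 1.20665, -0.9081)–(0.98, 1.94, -0.9081)  len=0.7333

Chained into 1 loop(s):
  loop 1: 8 segments, perimeter = 11.6800
Total perimeter = 11.680


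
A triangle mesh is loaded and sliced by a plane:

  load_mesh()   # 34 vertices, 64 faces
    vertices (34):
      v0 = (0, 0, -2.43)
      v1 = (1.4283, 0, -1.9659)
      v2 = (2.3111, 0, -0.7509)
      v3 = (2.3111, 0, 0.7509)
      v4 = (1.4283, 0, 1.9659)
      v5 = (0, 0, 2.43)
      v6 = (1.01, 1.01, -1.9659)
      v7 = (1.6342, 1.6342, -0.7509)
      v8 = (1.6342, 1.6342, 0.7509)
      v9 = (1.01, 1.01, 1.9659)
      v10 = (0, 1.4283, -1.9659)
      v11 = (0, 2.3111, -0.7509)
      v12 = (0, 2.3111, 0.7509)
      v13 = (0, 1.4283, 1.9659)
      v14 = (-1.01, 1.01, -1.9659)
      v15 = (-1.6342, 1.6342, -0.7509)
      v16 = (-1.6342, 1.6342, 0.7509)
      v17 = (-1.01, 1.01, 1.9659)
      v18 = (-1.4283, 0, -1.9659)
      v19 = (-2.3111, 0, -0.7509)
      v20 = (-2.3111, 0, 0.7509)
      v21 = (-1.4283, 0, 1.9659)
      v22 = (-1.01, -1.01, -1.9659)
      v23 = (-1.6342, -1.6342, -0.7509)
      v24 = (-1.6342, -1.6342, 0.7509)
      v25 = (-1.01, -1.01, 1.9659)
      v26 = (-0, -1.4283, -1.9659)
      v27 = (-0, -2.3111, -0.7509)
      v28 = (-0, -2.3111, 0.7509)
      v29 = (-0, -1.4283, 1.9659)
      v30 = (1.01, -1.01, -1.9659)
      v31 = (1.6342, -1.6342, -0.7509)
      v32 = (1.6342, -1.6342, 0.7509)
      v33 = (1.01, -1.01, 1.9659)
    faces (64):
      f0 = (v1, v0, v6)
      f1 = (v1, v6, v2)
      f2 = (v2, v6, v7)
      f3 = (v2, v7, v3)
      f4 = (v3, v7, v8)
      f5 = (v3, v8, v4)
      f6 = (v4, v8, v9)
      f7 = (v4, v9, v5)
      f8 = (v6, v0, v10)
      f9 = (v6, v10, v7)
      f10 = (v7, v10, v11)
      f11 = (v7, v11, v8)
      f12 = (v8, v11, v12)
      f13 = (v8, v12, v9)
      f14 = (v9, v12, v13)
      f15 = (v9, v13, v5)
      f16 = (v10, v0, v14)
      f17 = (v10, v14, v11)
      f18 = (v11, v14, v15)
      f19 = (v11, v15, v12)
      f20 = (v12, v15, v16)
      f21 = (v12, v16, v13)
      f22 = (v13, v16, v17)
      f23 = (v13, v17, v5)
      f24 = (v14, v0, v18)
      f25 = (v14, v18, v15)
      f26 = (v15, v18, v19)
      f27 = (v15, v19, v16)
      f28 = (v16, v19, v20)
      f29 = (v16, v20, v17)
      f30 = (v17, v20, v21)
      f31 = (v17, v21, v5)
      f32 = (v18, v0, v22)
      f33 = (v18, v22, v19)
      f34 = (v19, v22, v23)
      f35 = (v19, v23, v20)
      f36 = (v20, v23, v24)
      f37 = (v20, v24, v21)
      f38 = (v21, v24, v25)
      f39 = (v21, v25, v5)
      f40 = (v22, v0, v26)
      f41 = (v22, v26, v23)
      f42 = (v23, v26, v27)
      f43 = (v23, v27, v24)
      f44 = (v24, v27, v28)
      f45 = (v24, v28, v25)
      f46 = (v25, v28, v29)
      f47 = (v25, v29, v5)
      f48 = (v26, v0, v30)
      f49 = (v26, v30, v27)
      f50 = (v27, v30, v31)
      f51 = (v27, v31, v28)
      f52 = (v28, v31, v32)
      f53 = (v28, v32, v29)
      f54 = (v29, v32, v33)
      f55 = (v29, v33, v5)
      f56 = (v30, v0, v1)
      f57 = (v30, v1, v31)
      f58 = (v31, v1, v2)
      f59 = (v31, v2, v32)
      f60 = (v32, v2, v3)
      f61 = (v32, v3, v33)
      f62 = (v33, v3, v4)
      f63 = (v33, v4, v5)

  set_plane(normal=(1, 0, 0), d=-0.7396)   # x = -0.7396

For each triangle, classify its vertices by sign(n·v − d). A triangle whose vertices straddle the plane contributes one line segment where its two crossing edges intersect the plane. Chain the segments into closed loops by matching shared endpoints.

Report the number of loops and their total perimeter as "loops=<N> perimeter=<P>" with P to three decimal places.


Straddling triangles (20 of 64):
  (v10,v0,v14) [++-] → (-0.7396, 0.7396, -2.09015)–(-0.7396, 1.12199, -1.9659)  len=0.4021
  (v10,v14,v11) [+-+] → (-0.7396, 1.12199, -1.9659)–(-0.7396, 1.35833, -1.64062)  len=0.4021
  (v11,v14,v15) [+--] → (-0.7396, 1.35833, -1.64062)–(-0.7396, 2.00475, -0.7509)  len=1.0998
  (v11,v15,v12) [+-+] → (-0.7396, 2.00475, -0.7509)–(-0.7396, 2.00475, 0.0712211)  len=0.8221
  (v12,v15,v16) [+--] → (-0.7396, 2.00475, 0.0712211)–(-0.7396, 2.00475, 0.7509)  len=0.6797
  (v12,v16,v13) [+-+] → (-0.7396, 2.00475, 0.7509)–(-0.7396, 1.52149, 1.41602)  len=0.8221
  (v13,v16,v17) [+--] → (-0.7396, 1.52149, 1.41602)–(-0.7396, 1.12199, 1.9659)  len=0.6797
  (v13,v17,v5) [+-+] → (-0.7396, 1.12199, 1.9659)–(-0.7396, 0.7396, 2.09015)  len=0.4021
  (v14,v0,v18) [-+-] → (-0.7396, 0.7396, -2.09015)–(-0.7396, 0, -2.18968)  len=0.7463
  (v17,v21,v5) [--+] → (-0.7396, 0, 2.18968)–(-0.7396, 0.7396, 2.09015)  len=0.7463
  (v18,v0,v22) [-+-] → (-0.7396, 0, -2.18968)–(-0.7396, -0.7396, -2.09015)  len=0.7463
  (v21,v25,v5) [--+] → (-0.7396, -0.7396, 2.09015)–(-0.7396, 0, 2.18968)  len=0.7463
  (v22,v0,v26) [-++] → (-0.7396, -0.7396, -2.09015)–(-0.7396, -1.12199, -1.9659)  len=0.4021
  (v22,v26,v23) [-+-] → (-0.7396, -1.12199, -1.9659)–(-0.7396, -1.52149, -1.41602)  len=0.6797
  (v23,v26,v27) [-++] → (-0.7396, -1.52149, -1.41602)–(-0.7396, -2.00475, -0.7509)  len=0.8221
  (v23,v27,v24) [-+-] → (-0.7396, -2.00475, -0.7509)–(-0.7396, -2.00475, -0.0712211)  len=0.6797
  (v24,v27,v28) [-++] → (-0.7396, -2.00475, -0.0712211)–(-0.7396, -2.00475, 0.7509)  len=0.8221
  (v24,v28,v25) [-+-] → (-0.7396, -2.00475, 0.7509)–(-0.7396, -1.35833, 1.64062)  len=1.0998
  (v25,v28,v29) [-++] → (-0.7396, -1.35833, 1.64062)–(-0.7396, -1.12199, 1.9659)  len=0.4021
  (v25,v29,v5) [-++] → (-0.7396, -1.12199, 1.9659)–(-0.7396, -0.7396, 2.09015)  len=0.4021

Chained into 1 loop(s):
  loop 1: 20 segments, perimeter = 13.6043
Total perimeter = 13.604

loops=1 perimeter=13.604
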